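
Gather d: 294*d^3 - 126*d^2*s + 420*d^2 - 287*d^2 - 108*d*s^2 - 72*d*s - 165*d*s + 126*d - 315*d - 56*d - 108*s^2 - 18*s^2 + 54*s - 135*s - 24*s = 294*d^3 + d^2*(133 - 126*s) + d*(-108*s^2 - 237*s - 245) - 126*s^2 - 105*s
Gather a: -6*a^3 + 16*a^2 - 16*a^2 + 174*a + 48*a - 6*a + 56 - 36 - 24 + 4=-6*a^3 + 216*a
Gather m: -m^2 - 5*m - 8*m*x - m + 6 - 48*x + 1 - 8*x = -m^2 + m*(-8*x - 6) - 56*x + 7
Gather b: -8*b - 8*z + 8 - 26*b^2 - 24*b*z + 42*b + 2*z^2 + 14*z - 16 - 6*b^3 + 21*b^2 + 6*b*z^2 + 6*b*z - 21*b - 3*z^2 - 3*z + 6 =-6*b^3 - 5*b^2 + b*(6*z^2 - 18*z + 13) - z^2 + 3*z - 2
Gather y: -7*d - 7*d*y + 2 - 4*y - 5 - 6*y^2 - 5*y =-7*d - 6*y^2 + y*(-7*d - 9) - 3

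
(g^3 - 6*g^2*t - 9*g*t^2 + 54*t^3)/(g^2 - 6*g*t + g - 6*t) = (g^2 - 9*t^2)/(g + 1)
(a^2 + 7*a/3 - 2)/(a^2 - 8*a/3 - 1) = (-3*a^2 - 7*a + 6)/(-3*a^2 + 8*a + 3)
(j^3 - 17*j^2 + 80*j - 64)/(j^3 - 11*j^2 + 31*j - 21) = (j^2 - 16*j + 64)/(j^2 - 10*j + 21)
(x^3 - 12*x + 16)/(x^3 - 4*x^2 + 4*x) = (x + 4)/x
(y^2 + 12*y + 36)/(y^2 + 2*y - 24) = (y + 6)/(y - 4)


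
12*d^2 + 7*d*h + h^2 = (3*d + h)*(4*d + h)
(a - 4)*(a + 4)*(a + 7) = a^3 + 7*a^2 - 16*a - 112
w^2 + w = w*(w + 1)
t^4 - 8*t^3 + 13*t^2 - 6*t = t*(t - 6)*(t - 1)^2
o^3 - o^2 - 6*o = o*(o - 3)*(o + 2)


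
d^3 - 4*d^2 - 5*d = d*(d - 5)*(d + 1)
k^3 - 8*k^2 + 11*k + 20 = (k - 5)*(k - 4)*(k + 1)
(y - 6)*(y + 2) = y^2 - 4*y - 12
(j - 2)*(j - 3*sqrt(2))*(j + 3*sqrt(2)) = j^3 - 2*j^2 - 18*j + 36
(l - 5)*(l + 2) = l^2 - 3*l - 10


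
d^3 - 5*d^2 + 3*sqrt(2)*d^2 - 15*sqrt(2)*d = d*(d - 5)*(d + 3*sqrt(2))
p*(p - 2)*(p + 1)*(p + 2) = p^4 + p^3 - 4*p^2 - 4*p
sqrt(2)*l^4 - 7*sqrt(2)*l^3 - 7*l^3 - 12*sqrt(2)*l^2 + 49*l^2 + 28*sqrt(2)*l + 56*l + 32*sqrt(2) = (l - 8)*(l + 1)*(l - 4*sqrt(2))*(sqrt(2)*l + 1)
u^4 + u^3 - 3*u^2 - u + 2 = (u - 1)^2*(u + 1)*(u + 2)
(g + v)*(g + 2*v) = g^2 + 3*g*v + 2*v^2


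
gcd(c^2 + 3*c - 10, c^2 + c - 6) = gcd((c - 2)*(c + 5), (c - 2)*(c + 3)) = c - 2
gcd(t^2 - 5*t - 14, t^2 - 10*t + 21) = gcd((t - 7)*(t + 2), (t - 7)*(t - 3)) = t - 7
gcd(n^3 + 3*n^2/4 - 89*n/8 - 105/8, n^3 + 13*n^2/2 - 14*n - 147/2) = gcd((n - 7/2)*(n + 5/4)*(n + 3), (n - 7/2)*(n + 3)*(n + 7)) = n^2 - n/2 - 21/2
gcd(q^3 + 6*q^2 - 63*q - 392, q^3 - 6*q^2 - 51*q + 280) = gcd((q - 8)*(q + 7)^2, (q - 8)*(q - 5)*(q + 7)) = q^2 - q - 56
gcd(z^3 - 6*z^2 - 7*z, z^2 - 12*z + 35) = z - 7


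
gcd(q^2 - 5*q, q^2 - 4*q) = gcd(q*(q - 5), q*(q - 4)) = q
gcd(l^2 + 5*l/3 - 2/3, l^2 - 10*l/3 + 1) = l - 1/3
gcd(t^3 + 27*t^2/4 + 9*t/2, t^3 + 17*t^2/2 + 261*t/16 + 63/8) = t^2 + 27*t/4 + 9/2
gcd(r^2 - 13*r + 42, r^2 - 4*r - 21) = r - 7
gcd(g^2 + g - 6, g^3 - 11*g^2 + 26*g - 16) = g - 2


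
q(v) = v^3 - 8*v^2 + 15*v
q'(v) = 3*v^2 - 16*v + 15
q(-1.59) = -48.09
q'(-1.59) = 48.02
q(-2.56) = -107.61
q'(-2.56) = 75.62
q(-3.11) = -154.11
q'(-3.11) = 93.78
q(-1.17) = -30.10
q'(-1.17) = 37.83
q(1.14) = 8.18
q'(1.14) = 0.66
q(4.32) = -3.88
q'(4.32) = 1.87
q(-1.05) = -25.73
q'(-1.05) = 35.11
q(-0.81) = -17.93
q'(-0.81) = 29.93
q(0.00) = 0.00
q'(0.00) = 15.00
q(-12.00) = -3060.00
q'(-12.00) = 639.00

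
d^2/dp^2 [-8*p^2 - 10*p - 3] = -16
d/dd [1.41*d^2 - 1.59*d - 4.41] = 2.82*d - 1.59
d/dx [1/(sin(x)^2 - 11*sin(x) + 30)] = (11 - 2*sin(x))*cos(x)/(sin(x)^2 - 11*sin(x) + 30)^2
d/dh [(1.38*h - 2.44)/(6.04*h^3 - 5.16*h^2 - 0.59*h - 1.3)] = (-16.6704*h^3 + 51.3336*h^2 - 25.1808*h - 3.2336)/(36.4816*h^6 - 62.3328*h^5 + 19.4984*h^4 - 9.6152*h^3 + 13.7641*h^2 + 1.534*h + 1.69)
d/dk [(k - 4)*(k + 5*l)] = 2*k + 5*l - 4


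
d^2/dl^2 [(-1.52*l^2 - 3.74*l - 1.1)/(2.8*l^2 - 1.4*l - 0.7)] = (1.4210854715202e-14*l^4 - 70.56*l^3 - 69.6192*l^2 - 18.1104*l - 2.7832)/(21.952*l^6 - 32.928*l^5 + 13.72*l^3 - 2.058*l - 0.343)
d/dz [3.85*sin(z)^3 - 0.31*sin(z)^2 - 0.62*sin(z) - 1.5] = (11.55*sin(z)^2 - 0.62*sin(z) - 0.62)*cos(z)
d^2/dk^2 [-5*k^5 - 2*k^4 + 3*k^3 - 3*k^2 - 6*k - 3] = -100*k^3 - 24*k^2 + 18*k - 6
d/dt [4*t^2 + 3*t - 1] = 8*t + 3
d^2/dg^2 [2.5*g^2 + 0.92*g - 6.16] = 5.00000000000000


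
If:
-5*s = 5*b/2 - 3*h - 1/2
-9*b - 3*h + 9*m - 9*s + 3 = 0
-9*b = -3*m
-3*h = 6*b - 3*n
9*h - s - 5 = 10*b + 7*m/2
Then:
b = 6/5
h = 97/28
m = 18/5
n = 821/140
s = 221/140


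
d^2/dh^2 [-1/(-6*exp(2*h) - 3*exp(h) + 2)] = 3*(6*(4*exp(h) + 1)^2*exp(h) - (8*exp(h) + 1)*(6*exp(2*h) + 3*exp(h) - 2))*exp(h)/(6*exp(2*h) + 3*exp(h) - 2)^3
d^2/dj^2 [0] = 0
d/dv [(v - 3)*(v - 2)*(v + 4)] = 3*v^2 - 2*v - 14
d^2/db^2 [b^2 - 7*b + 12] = 2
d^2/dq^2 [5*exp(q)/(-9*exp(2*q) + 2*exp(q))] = (-405*exp(q) - 90)*exp(q)/(729*exp(3*q) - 486*exp(2*q) + 108*exp(q) - 8)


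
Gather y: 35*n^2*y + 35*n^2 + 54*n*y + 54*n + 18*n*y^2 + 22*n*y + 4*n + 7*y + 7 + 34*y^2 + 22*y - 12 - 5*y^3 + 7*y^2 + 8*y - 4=35*n^2 + 58*n - 5*y^3 + y^2*(18*n + 41) + y*(35*n^2 + 76*n + 37) - 9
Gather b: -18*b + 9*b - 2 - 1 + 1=-9*b - 2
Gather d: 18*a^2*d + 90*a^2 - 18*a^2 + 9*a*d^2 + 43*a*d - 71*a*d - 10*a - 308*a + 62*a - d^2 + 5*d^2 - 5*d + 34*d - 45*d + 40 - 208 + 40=72*a^2 - 256*a + d^2*(9*a + 4) + d*(18*a^2 - 28*a - 16) - 128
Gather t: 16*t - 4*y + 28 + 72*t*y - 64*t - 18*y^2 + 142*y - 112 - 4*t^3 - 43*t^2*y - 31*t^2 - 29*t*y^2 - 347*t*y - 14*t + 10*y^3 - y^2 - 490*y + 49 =-4*t^3 + t^2*(-43*y - 31) + t*(-29*y^2 - 275*y - 62) + 10*y^3 - 19*y^2 - 352*y - 35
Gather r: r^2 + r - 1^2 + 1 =r^2 + r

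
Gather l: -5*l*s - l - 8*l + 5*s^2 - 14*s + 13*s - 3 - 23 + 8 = l*(-5*s - 9) + 5*s^2 - s - 18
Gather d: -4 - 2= -6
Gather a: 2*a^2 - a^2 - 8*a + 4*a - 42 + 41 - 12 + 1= a^2 - 4*a - 12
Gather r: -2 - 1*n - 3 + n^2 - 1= n^2 - n - 6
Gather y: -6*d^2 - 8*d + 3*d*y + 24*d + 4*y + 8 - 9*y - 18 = -6*d^2 + 16*d + y*(3*d - 5) - 10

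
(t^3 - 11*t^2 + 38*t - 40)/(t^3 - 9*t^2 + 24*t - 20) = (t - 4)/(t - 2)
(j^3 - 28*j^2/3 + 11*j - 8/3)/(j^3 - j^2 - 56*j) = (3*j^2 - 4*j + 1)/(3*j*(j + 7))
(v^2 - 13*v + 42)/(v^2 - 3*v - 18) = (v - 7)/(v + 3)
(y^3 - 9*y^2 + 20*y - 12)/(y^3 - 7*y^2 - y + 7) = (y^2 - 8*y + 12)/(y^2 - 6*y - 7)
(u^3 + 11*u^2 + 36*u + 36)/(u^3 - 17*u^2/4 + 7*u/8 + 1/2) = 8*(u^3 + 11*u^2 + 36*u + 36)/(8*u^3 - 34*u^2 + 7*u + 4)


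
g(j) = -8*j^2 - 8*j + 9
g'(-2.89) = 38.24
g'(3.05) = -56.80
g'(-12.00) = 184.00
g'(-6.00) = 88.00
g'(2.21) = -43.36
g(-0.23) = 10.42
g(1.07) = -8.72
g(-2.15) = -10.78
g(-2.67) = -26.67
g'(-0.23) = -4.32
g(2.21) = -47.75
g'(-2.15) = 26.40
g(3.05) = -89.82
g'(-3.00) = 40.00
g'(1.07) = -25.12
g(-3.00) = -39.00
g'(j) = -16*j - 8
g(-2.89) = -34.70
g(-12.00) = -1047.00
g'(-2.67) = 34.72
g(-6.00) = -231.00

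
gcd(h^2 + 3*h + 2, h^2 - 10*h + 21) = 1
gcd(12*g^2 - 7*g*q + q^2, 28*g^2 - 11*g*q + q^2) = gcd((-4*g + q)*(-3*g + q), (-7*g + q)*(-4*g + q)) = -4*g + q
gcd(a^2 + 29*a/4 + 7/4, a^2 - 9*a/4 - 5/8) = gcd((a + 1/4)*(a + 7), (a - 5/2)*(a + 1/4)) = a + 1/4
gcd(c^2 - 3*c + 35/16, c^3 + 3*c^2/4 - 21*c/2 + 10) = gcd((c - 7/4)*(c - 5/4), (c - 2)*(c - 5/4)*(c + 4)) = c - 5/4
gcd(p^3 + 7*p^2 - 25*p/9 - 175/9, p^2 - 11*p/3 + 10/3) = p - 5/3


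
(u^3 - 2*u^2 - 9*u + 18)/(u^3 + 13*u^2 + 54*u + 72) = (u^2 - 5*u + 6)/(u^2 + 10*u + 24)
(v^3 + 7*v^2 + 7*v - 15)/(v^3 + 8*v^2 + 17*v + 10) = (v^2 + 2*v - 3)/(v^2 + 3*v + 2)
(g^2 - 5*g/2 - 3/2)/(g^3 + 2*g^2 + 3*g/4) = 2*(g - 3)/(g*(2*g + 3))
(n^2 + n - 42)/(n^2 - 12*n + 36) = (n + 7)/(n - 6)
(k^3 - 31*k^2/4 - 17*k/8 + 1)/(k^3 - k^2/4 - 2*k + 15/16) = 2*(8*k^3 - 62*k^2 - 17*k + 8)/(16*k^3 - 4*k^2 - 32*k + 15)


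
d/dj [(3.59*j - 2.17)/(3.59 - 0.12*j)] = (1.515324*j - 45.333443)/(0.12*j - 3.59)^3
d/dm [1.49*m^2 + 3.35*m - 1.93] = 2.98*m + 3.35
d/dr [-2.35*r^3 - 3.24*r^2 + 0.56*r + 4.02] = -7.05*r^2 - 6.48*r + 0.56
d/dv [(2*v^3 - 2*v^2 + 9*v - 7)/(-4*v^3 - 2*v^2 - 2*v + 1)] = (-12*v^4 + 64*v^3 - 56*v^2 - 32*v - 5)/(16*v^6 + 16*v^5 + 20*v^4 - 4*v + 1)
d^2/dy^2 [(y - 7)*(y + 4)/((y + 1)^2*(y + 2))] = 2*(y^4 - 11*y^3 - 198*y^2 - 556*y - 442)/(y^7 + 10*y^6 + 42*y^5 + 96*y^4 + 129*y^3 + 102*y^2 + 44*y + 8)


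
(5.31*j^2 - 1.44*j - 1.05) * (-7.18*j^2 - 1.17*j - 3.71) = -38.1258*j^4 + 4.1265*j^3 - 10.4763*j^2 + 6.5709*j + 3.8955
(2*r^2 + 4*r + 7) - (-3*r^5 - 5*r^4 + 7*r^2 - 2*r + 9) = 3*r^5 + 5*r^4 - 5*r^2 + 6*r - 2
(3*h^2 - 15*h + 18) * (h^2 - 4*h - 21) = 3*h^4 - 27*h^3 + 15*h^2 + 243*h - 378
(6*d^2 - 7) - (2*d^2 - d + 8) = 4*d^2 + d - 15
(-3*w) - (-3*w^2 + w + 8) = 3*w^2 - 4*w - 8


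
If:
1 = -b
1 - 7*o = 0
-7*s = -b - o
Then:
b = -1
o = 1/7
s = -6/49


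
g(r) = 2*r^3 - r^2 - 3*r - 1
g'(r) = 6*r^2 - 2*r - 3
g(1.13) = -2.78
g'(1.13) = 2.40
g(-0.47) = -0.02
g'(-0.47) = -0.73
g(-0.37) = -0.13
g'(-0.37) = -1.44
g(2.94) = 32.36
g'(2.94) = 42.98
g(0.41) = -2.26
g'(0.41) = -2.81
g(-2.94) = -51.65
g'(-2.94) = 54.74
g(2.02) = 5.34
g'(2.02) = 17.44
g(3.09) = 39.19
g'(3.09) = 48.11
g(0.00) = -1.00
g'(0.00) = -3.00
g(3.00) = 35.00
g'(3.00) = 45.00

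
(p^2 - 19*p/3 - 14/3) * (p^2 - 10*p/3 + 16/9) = p^4 - 29*p^3/3 + 164*p^2/9 + 116*p/27 - 224/27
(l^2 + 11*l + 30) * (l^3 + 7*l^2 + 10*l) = l^5 + 18*l^4 + 117*l^3 + 320*l^2 + 300*l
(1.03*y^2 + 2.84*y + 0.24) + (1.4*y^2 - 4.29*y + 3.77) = 2.43*y^2 - 1.45*y + 4.01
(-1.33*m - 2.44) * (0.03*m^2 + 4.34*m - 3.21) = -0.0399*m^3 - 5.8454*m^2 - 6.3203*m + 7.8324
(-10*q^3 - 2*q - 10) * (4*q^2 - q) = -40*q^5 + 10*q^4 - 8*q^3 - 38*q^2 + 10*q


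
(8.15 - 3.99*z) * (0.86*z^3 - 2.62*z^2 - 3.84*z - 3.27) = -3.4314*z^4 + 17.4628*z^3 - 6.0314*z^2 - 18.2487*z - 26.6505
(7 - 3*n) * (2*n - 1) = -6*n^2 + 17*n - 7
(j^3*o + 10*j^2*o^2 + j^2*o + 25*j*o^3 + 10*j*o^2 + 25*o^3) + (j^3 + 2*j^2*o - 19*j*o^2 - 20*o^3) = j^3*o + j^3 + 10*j^2*o^2 + 3*j^2*o + 25*j*o^3 - 9*j*o^2 + 5*o^3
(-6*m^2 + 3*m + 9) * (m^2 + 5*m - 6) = -6*m^4 - 27*m^3 + 60*m^2 + 27*m - 54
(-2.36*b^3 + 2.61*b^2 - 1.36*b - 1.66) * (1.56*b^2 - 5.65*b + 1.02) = -3.6816*b^5 + 17.4056*b^4 - 19.2753*b^3 + 7.7566*b^2 + 7.9918*b - 1.6932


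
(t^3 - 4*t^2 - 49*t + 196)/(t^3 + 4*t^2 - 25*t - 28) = (t - 7)/(t + 1)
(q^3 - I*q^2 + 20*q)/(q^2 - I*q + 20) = q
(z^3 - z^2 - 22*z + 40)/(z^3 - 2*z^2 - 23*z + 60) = (z - 2)/(z - 3)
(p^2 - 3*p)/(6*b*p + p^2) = (p - 3)/(6*b + p)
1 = 1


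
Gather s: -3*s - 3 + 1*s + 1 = -2*s - 2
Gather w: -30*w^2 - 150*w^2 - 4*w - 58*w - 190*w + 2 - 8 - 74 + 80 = -180*w^2 - 252*w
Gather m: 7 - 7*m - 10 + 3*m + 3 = -4*m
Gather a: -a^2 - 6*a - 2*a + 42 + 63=-a^2 - 8*a + 105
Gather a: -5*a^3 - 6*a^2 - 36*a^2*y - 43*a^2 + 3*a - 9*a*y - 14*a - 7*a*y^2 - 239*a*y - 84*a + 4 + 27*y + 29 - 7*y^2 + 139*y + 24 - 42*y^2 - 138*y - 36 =-5*a^3 + a^2*(-36*y - 49) + a*(-7*y^2 - 248*y - 95) - 49*y^2 + 28*y + 21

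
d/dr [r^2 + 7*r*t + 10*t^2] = 2*r + 7*t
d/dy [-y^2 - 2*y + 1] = -2*y - 2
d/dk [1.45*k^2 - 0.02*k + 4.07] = 2.9*k - 0.02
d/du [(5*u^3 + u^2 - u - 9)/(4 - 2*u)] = (-10*u^3 + 29*u^2 + 4*u - 11)/(2*(u^2 - 4*u + 4))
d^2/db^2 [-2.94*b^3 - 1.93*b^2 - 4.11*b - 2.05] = -17.64*b - 3.86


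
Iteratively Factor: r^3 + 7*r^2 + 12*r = (r + 3)*(r^2 + 4*r) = (r + 3)*(r + 4)*(r)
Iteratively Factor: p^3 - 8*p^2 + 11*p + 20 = (p - 4)*(p^2 - 4*p - 5) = (p - 5)*(p - 4)*(p + 1)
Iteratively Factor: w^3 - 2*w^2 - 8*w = (w)*(w^2 - 2*w - 8) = w*(w + 2)*(w - 4)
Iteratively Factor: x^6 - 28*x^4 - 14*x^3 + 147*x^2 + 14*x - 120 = (x - 1)*(x^5 + x^4 - 27*x^3 - 41*x^2 + 106*x + 120) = (x - 1)*(x + 4)*(x^4 - 3*x^3 - 15*x^2 + 19*x + 30) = (x - 5)*(x - 1)*(x + 4)*(x^3 + 2*x^2 - 5*x - 6) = (x - 5)*(x - 1)*(x + 3)*(x + 4)*(x^2 - x - 2) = (x - 5)*(x - 2)*(x - 1)*(x + 3)*(x + 4)*(x + 1)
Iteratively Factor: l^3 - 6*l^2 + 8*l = (l)*(l^2 - 6*l + 8) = l*(l - 2)*(l - 4)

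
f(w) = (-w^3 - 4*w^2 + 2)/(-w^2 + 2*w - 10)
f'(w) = (2*w - 2)*(-w^3 - 4*w^2 + 2)/(-w^2 + 2*w - 10)^2 + (-3*w^2 - 8*w)/(-w^2 + 2*w - 10)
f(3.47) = 5.82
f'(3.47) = 2.33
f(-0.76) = -0.01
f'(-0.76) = -0.36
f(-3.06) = 0.27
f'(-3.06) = 0.23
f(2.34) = 3.03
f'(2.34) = 2.50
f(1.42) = 0.97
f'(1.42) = 1.81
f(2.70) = 3.94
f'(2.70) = 2.53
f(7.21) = 12.21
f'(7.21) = 1.30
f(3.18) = 5.13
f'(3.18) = 2.43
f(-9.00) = -3.73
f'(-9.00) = 0.88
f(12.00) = 17.71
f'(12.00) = 1.06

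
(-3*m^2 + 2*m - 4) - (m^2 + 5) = -4*m^2 + 2*m - 9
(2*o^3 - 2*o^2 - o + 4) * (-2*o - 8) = -4*o^4 - 12*o^3 + 18*o^2 - 32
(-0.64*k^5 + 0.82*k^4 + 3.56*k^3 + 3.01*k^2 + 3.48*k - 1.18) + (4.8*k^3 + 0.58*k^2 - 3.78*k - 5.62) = -0.64*k^5 + 0.82*k^4 + 8.36*k^3 + 3.59*k^2 - 0.3*k - 6.8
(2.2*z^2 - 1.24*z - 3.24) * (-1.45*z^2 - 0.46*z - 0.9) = -3.19*z^4 + 0.786*z^3 + 3.2884*z^2 + 2.6064*z + 2.916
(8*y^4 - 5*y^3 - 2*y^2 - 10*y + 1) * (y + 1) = 8*y^5 + 3*y^4 - 7*y^3 - 12*y^2 - 9*y + 1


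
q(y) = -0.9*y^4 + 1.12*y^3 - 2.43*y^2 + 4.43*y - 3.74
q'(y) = -3.6*y^3 + 3.36*y^2 - 4.86*y + 4.43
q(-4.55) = -565.44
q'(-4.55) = 435.21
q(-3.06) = -151.05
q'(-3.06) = 153.91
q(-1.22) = -16.79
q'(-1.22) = 21.90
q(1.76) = -6.00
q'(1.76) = -13.34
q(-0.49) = -6.68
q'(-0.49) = 8.04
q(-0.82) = -10.03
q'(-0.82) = 12.66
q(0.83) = -1.52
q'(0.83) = 0.65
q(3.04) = -58.13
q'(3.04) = -80.43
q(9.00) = -5249.12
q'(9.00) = -2391.55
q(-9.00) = -6961.82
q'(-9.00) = 2944.73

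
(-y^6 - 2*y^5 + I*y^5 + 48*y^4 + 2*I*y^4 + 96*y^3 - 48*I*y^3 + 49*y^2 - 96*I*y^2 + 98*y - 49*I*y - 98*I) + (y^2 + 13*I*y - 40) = -y^6 - 2*y^5 + I*y^5 + 48*y^4 + 2*I*y^4 + 96*y^3 - 48*I*y^3 + 50*y^2 - 96*I*y^2 + 98*y - 36*I*y - 40 - 98*I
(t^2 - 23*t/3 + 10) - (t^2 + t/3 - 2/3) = 32/3 - 8*t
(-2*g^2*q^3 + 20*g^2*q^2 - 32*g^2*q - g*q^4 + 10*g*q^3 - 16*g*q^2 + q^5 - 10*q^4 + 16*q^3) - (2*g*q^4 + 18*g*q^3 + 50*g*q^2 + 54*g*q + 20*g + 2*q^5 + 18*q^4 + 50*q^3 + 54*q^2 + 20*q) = -2*g^2*q^3 + 20*g^2*q^2 - 32*g^2*q - 3*g*q^4 - 8*g*q^3 - 66*g*q^2 - 54*g*q - 20*g - q^5 - 28*q^4 - 34*q^3 - 54*q^2 - 20*q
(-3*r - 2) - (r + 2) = -4*r - 4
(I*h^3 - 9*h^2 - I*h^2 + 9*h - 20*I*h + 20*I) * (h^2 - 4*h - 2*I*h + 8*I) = I*h^5 - 7*h^4 - 5*I*h^4 + 35*h^3 + 2*I*h^3 - 68*h^2 + 10*I*h^2 + 200*h - 8*I*h - 160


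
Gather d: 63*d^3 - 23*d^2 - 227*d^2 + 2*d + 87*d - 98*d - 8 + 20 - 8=63*d^3 - 250*d^2 - 9*d + 4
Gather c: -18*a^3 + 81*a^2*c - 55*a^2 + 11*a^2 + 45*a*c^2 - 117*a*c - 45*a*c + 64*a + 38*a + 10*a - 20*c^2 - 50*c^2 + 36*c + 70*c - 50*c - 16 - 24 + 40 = -18*a^3 - 44*a^2 + 112*a + c^2*(45*a - 70) + c*(81*a^2 - 162*a + 56)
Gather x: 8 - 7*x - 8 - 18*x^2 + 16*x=-18*x^2 + 9*x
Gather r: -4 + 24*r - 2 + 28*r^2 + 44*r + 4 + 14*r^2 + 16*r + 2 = 42*r^2 + 84*r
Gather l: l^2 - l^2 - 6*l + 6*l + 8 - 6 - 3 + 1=0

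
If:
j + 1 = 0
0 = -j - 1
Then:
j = -1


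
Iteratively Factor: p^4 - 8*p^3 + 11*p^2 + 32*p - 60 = (p - 3)*(p^3 - 5*p^2 - 4*p + 20) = (p - 3)*(p - 2)*(p^2 - 3*p - 10) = (p - 3)*(p - 2)*(p + 2)*(p - 5)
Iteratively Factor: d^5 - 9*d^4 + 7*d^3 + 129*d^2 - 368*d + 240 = (d - 4)*(d^4 - 5*d^3 - 13*d^2 + 77*d - 60) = (d - 4)*(d - 3)*(d^3 - 2*d^2 - 19*d + 20) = (d - 4)*(d - 3)*(d - 1)*(d^2 - d - 20) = (d - 5)*(d - 4)*(d - 3)*(d - 1)*(d + 4)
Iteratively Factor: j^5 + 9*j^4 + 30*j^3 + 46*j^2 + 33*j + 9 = (j + 1)*(j^4 + 8*j^3 + 22*j^2 + 24*j + 9) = (j + 1)*(j + 3)*(j^3 + 5*j^2 + 7*j + 3) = (j + 1)*(j + 3)^2*(j^2 + 2*j + 1) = (j + 1)^2*(j + 3)^2*(j + 1)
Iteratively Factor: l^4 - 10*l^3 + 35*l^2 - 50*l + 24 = (l - 1)*(l^3 - 9*l^2 + 26*l - 24) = (l - 2)*(l - 1)*(l^2 - 7*l + 12) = (l - 3)*(l - 2)*(l - 1)*(l - 4)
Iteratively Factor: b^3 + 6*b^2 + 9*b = (b + 3)*(b^2 + 3*b) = b*(b + 3)*(b + 3)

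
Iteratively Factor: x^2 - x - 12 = (x - 4)*(x + 3)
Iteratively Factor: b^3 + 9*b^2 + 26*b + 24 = (b + 2)*(b^2 + 7*b + 12) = (b + 2)*(b + 3)*(b + 4)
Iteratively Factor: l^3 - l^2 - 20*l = (l + 4)*(l^2 - 5*l) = (l - 5)*(l + 4)*(l)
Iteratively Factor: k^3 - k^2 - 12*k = (k)*(k^2 - k - 12) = k*(k - 4)*(k + 3)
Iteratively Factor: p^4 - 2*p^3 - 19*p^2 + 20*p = (p + 4)*(p^3 - 6*p^2 + 5*p) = (p - 1)*(p + 4)*(p^2 - 5*p) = (p - 5)*(p - 1)*(p + 4)*(p)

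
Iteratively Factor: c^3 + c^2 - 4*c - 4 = (c + 1)*(c^2 - 4) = (c + 1)*(c + 2)*(c - 2)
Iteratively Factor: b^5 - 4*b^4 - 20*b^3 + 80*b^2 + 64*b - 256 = (b + 2)*(b^4 - 6*b^3 - 8*b^2 + 96*b - 128) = (b - 4)*(b + 2)*(b^3 - 2*b^2 - 16*b + 32) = (b - 4)*(b + 2)*(b + 4)*(b^2 - 6*b + 8) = (b - 4)*(b - 2)*(b + 2)*(b + 4)*(b - 4)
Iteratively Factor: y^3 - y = (y)*(y^2 - 1) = y*(y + 1)*(y - 1)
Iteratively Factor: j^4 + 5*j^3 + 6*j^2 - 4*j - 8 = (j - 1)*(j^3 + 6*j^2 + 12*j + 8) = (j - 1)*(j + 2)*(j^2 + 4*j + 4) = (j - 1)*(j + 2)^2*(j + 2)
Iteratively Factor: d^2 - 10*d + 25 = (d - 5)*(d - 5)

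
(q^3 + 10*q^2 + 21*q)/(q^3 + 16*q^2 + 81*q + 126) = q/(q + 6)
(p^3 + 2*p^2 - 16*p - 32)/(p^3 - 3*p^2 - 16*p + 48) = (p + 2)/(p - 3)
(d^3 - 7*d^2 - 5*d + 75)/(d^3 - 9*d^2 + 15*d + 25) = (d + 3)/(d + 1)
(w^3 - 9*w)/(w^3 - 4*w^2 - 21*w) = (w - 3)/(w - 7)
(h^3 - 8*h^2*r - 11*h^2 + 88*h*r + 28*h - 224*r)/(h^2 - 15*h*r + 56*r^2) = (-h^2 + 11*h - 28)/(-h + 7*r)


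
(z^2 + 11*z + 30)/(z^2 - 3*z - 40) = (z + 6)/(z - 8)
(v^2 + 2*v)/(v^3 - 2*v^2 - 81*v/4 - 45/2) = 4*v*(v + 2)/(4*v^3 - 8*v^2 - 81*v - 90)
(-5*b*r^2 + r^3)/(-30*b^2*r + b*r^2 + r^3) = r/(6*b + r)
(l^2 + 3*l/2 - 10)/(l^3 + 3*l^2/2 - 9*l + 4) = (2*l - 5)/(2*l^2 - 5*l + 2)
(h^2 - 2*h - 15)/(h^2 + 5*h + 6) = (h - 5)/(h + 2)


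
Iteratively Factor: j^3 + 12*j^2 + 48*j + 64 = (j + 4)*(j^2 + 8*j + 16) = (j + 4)^2*(j + 4)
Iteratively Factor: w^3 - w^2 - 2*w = (w)*(w^2 - w - 2) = w*(w + 1)*(w - 2)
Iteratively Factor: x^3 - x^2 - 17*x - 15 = (x - 5)*(x^2 + 4*x + 3) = (x - 5)*(x + 1)*(x + 3)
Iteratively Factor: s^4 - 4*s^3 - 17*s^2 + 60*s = (s)*(s^3 - 4*s^2 - 17*s + 60) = s*(s - 5)*(s^2 + s - 12) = s*(s - 5)*(s - 3)*(s + 4)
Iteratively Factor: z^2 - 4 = (z + 2)*(z - 2)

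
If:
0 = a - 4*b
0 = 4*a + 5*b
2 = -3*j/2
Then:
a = 0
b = 0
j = -4/3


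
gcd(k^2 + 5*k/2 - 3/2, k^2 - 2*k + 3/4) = k - 1/2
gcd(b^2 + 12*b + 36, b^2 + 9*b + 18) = b + 6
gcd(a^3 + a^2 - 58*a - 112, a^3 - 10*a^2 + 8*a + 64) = a^2 - 6*a - 16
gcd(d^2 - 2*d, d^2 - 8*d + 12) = d - 2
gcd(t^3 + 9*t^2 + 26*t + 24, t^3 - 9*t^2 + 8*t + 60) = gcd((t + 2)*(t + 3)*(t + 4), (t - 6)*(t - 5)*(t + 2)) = t + 2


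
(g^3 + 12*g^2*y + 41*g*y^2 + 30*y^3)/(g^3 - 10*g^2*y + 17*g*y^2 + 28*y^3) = (g^2 + 11*g*y + 30*y^2)/(g^2 - 11*g*y + 28*y^2)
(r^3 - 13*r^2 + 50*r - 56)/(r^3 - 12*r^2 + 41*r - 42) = (r - 4)/(r - 3)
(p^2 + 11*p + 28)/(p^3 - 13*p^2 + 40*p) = (p^2 + 11*p + 28)/(p*(p^2 - 13*p + 40))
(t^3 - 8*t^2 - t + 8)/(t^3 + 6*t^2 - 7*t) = (t^2 - 7*t - 8)/(t*(t + 7))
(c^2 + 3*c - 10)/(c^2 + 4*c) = (c^2 + 3*c - 10)/(c*(c + 4))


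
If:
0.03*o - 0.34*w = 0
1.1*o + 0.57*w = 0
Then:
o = 0.00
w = 0.00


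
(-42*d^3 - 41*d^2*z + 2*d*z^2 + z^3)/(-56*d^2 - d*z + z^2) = (-6*d^2 - 5*d*z + z^2)/(-8*d + z)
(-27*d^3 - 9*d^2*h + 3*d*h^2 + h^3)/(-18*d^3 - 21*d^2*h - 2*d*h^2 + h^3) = (9*d^2 - h^2)/(6*d^2 + 5*d*h - h^2)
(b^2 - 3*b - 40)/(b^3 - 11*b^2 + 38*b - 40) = (b^2 - 3*b - 40)/(b^3 - 11*b^2 + 38*b - 40)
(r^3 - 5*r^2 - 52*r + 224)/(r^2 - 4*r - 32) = (r^2 + 3*r - 28)/(r + 4)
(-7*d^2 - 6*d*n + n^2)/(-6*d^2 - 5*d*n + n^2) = (7*d - n)/(6*d - n)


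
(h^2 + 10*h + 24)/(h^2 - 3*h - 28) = (h + 6)/(h - 7)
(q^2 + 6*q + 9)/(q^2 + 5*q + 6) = (q + 3)/(q + 2)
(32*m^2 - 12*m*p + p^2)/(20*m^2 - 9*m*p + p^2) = (-8*m + p)/(-5*m + p)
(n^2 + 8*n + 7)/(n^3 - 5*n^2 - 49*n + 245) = (n + 1)/(n^2 - 12*n + 35)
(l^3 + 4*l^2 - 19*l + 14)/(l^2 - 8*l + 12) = (l^2 + 6*l - 7)/(l - 6)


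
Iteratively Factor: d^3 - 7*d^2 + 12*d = (d - 3)*(d^2 - 4*d) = (d - 4)*(d - 3)*(d)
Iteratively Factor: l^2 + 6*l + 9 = (l + 3)*(l + 3)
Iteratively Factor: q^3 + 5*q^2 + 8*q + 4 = (q + 1)*(q^2 + 4*q + 4) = (q + 1)*(q + 2)*(q + 2)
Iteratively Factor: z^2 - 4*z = (z - 4)*(z)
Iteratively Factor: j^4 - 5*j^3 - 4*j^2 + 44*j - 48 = (j - 2)*(j^3 - 3*j^2 - 10*j + 24) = (j - 2)*(j + 3)*(j^2 - 6*j + 8) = (j - 4)*(j - 2)*(j + 3)*(j - 2)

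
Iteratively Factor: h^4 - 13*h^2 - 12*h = (h)*(h^3 - 13*h - 12) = h*(h + 1)*(h^2 - h - 12) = h*(h - 4)*(h + 1)*(h + 3)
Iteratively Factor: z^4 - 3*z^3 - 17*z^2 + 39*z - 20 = (z - 5)*(z^3 + 2*z^2 - 7*z + 4) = (z - 5)*(z - 1)*(z^2 + 3*z - 4) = (z - 5)*(z - 1)*(z + 4)*(z - 1)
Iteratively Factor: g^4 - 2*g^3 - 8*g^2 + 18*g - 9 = (g - 3)*(g^3 + g^2 - 5*g + 3) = (g - 3)*(g - 1)*(g^2 + 2*g - 3) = (g - 3)*(g - 1)*(g + 3)*(g - 1)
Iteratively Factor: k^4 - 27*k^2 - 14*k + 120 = (k - 2)*(k^3 + 2*k^2 - 23*k - 60) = (k - 2)*(k + 3)*(k^2 - k - 20) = (k - 5)*(k - 2)*(k + 3)*(k + 4)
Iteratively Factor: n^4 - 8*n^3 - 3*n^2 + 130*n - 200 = (n + 4)*(n^3 - 12*n^2 + 45*n - 50) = (n - 5)*(n + 4)*(n^2 - 7*n + 10) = (n - 5)^2*(n + 4)*(n - 2)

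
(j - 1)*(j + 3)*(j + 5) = j^3 + 7*j^2 + 7*j - 15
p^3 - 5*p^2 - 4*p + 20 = (p - 5)*(p - 2)*(p + 2)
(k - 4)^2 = k^2 - 8*k + 16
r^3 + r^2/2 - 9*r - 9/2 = (r - 3)*(r + 1/2)*(r + 3)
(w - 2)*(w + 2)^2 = w^3 + 2*w^2 - 4*w - 8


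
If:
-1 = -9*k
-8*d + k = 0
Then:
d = 1/72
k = 1/9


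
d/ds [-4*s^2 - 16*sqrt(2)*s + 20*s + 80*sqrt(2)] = -8*s - 16*sqrt(2) + 20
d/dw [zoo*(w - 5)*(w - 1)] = zoo*(w - 3)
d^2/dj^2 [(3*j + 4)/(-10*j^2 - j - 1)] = 2*(-(3*j + 4)*(20*j + 1)^2 + (90*j + 43)*(10*j^2 + j + 1))/(10*j^2 + j + 1)^3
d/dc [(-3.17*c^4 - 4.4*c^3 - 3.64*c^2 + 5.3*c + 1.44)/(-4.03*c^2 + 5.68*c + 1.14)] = (25.5502*c^5 - 36.2848*c^4 - 64.4392*c^3 - 14.3642*c^2 + 3.3072*c - 2.1372)/(16.2409*c^4 - 45.7808*c^3 + 23.074*c^2 + 12.9504*c + 1.2996)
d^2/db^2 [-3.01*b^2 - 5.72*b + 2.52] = -6.02000000000000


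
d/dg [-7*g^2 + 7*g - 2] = 7 - 14*g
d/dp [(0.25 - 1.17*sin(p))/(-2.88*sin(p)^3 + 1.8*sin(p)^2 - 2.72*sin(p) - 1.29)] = (-6.7392*sin(p)^3 + 4.266*sin(p)^2 - 0.9*sin(p) + 2.1893)*cos(p)/(8.2944*sin(p)^6 - 10.368*sin(p)^5 + 18.9072*sin(p)^4 - 2.3616*sin(p)^3 + 2.7544*sin(p)^2 + 7.0176*sin(p) + 1.6641)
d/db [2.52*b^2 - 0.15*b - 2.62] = 5.04*b - 0.15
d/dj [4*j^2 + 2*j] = 8*j + 2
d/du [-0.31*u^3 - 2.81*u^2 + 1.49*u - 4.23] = -0.93*u^2 - 5.62*u + 1.49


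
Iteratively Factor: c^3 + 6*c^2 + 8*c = (c + 4)*(c^2 + 2*c) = c*(c + 4)*(c + 2)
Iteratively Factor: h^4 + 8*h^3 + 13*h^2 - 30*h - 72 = (h - 2)*(h^3 + 10*h^2 + 33*h + 36) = (h - 2)*(h + 4)*(h^2 + 6*h + 9) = (h - 2)*(h + 3)*(h + 4)*(h + 3)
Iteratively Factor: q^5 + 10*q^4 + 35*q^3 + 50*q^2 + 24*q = (q + 4)*(q^4 + 6*q^3 + 11*q^2 + 6*q) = (q + 3)*(q + 4)*(q^3 + 3*q^2 + 2*q) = q*(q + 3)*(q + 4)*(q^2 + 3*q + 2) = q*(q + 1)*(q + 3)*(q + 4)*(q + 2)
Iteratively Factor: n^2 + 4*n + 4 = (n + 2)*(n + 2)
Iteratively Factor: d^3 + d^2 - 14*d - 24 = (d + 3)*(d^2 - 2*d - 8) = (d - 4)*(d + 3)*(d + 2)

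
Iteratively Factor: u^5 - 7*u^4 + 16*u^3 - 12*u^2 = (u)*(u^4 - 7*u^3 + 16*u^2 - 12*u) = u*(u - 2)*(u^3 - 5*u^2 + 6*u) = u*(u - 2)^2*(u^2 - 3*u) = u^2*(u - 2)^2*(u - 3)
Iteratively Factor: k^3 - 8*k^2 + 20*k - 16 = (k - 2)*(k^2 - 6*k + 8) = (k - 4)*(k - 2)*(k - 2)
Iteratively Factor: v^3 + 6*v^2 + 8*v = (v + 2)*(v^2 + 4*v) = v*(v + 2)*(v + 4)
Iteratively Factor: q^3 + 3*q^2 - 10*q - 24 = (q + 4)*(q^2 - q - 6) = (q - 3)*(q + 4)*(q + 2)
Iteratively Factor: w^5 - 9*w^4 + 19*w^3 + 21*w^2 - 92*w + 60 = (w - 5)*(w^4 - 4*w^3 - w^2 + 16*w - 12) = (w - 5)*(w - 2)*(w^3 - 2*w^2 - 5*w + 6) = (w - 5)*(w - 2)*(w - 1)*(w^2 - w - 6) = (w - 5)*(w - 3)*(w - 2)*(w - 1)*(w + 2)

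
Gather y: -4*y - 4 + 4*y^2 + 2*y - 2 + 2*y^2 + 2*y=6*y^2 - 6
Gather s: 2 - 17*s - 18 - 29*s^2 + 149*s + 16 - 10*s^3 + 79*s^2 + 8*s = -10*s^3 + 50*s^2 + 140*s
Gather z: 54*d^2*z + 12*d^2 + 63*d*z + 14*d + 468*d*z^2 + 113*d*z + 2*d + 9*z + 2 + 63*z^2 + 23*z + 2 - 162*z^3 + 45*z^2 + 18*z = 12*d^2 + 16*d - 162*z^3 + z^2*(468*d + 108) + z*(54*d^2 + 176*d + 50) + 4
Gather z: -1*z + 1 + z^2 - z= z^2 - 2*z + 1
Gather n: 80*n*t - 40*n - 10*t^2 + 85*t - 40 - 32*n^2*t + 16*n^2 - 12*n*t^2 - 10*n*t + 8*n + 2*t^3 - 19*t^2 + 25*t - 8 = n^2*(16 - 32*t) + n*(-12*t^2 + 70*t - 32) + 2*t^3 - 29*t^2 + 110*t - 48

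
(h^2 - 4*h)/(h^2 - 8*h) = (h - 4)/(h - 8)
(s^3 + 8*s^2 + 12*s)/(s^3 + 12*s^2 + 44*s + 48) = s/(s + 4)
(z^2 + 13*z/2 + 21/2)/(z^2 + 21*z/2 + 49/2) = (z + 3)/(z + 7)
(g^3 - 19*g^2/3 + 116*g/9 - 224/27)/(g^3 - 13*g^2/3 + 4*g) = (g^2 - 5*g + 56/9)/(g*(g - 3))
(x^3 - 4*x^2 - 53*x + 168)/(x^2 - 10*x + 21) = (x^2 - x - 56)/(x - 7)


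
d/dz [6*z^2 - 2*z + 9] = 12*z - 2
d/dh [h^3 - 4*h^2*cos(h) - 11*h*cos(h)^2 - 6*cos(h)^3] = 4*h^2*sin(h) + 3*h^2 + 11*h*sin(2*h) - 8*h*cos(h) + 18*sin(h)*cos(h)^2 - 11*cos(h)^2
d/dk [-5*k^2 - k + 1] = -10*k - 1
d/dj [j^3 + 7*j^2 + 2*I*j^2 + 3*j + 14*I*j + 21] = 3*j^2 + j*(14 + 4*I) + 3 + 14*I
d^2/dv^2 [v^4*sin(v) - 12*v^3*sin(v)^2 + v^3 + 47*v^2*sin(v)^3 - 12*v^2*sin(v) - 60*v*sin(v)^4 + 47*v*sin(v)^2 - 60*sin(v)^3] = -v^4*sin(v) + 8*v^3*cos(v) - 24*v^3*cos(2*v) - 45*v^2*sin(v)/4 - 72*v^2*sin(2*v) + 423*v^2*sin(3*v)/4 + 93*v*cos(v) + 240*v*cos(2*v)^2 + 10*v*cos(2*v) - 141*v*cos(3*v) - 150*v + 183*sin(v)/2 - 26*sin(2*v) - 317*sin(3*v)/2 + 60*sin(4*v)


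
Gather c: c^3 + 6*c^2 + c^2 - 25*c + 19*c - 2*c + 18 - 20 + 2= c^3 + 7*c^2 - 8*c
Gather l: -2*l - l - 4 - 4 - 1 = -3*l - 9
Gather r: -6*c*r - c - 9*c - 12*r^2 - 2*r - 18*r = -10*c - 12*r^2 + r*(-6*c - 20)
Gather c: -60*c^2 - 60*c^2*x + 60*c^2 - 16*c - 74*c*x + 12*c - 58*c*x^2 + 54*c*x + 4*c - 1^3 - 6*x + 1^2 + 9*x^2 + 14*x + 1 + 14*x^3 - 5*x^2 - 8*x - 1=-60*c^2*x + c*(-58*x^2 - 20*x) + 14*x^3 + 4*x^2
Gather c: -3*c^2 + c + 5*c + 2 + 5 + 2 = -3*c^2 + 6*c + 9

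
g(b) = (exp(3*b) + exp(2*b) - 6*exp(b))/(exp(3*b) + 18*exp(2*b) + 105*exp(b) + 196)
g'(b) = (-3*exp(3*b) - 36*exp(2*b) - 105*exp(b))*(exp(3*b) + exp(2*b) - 6*exp(b))/(exp(3*b) + 18*exp(2*b) + 105*exp(b) + 196)^2 + (3*exp(3*b) + 2*exp(2*b) - 6*exp(b))/(exp(3*b) + 18*exp(2*b) + 105*exp(b) + 196) = (17*exp(3*b) + 103*exp(2*b) + 80*exp(b) - 168)*exp(b)/(exp(5*b) + 29*exp(4*b) + 331*exp(3*b) + 1855*exp(2*b) + 5096*exp(b) + 5488)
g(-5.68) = -0.00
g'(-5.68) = -0.00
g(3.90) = 0.72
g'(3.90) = 0.22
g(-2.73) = -0.00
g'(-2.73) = -0.00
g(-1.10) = -0.01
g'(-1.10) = -0.01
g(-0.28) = -0.01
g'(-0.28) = -0.00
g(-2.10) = -0.00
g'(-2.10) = -0.00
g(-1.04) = -0.01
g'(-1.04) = -0.01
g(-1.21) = -0.01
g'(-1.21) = -0.01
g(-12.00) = 0.00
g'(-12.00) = 0.00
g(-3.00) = 0.00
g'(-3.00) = 0.00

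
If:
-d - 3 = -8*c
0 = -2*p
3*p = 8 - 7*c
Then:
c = 8/7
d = 43/7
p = 0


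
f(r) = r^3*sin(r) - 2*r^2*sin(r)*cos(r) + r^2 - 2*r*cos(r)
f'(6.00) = 129.63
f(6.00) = -16.56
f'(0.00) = -2.00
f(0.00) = 0.00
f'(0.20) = -1.68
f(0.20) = -0.37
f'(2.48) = 10.68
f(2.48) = 25.40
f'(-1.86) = 0.13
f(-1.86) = 6.67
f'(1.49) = 16.60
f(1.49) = 4.92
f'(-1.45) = -3.50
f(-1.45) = 5.98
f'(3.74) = -79.13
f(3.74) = -22.32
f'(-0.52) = -3.95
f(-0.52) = 1.48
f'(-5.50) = -63.32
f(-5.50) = -109.59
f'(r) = r^3*cos(r) + 2*r^2*sin(r)^2 + 3*r^2*sin(r) - 2*r^2*cos(r)^2 - 4*r*sin(r)*cos(r) + 2*r*sin(r) + 2*r - 2*cos(r)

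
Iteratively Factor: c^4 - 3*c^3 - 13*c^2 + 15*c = (c - 1)*(c^3 - 2*c^2 - 15*c) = (c - 1)*(c + 3)*(c^2 - 5*c) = (c - 5)*(c - 1)*(c + 3)*(c)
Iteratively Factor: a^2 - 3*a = (a)*(a - 3)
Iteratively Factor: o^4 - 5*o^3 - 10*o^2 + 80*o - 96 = (o - 2)*(o^3 - 3*o^2 - 16*o + 48) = (o - 3)*(o - 2)*(o^2 - 16) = (o - 3)*(o - 2)*(o + 4)*(o - 4)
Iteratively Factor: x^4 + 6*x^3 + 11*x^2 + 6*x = (x + 3)*(x^3 + 3*x^2 + 2*x) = (x + 2)*(x + 3)*(x^2 + x) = x*(x + 2)*(x + 3)*(x + 1)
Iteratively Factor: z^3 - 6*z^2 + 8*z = (z - 2)*(z^2 - 4*z) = (z - 4)*(z - 2)*(z)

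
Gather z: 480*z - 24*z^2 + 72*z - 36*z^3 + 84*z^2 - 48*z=-36*z^3 + 60*z^2 + 504*z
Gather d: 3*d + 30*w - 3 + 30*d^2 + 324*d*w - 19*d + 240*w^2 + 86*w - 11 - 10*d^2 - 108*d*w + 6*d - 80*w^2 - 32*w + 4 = 20*d^2 + d*(216*w - 10) + 160*w^2 + 84*w - 10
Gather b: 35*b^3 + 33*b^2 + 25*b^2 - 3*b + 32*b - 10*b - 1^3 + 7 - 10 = 35*b^3 + 58*b^2 + 19*b - 4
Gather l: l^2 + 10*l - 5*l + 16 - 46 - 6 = l^2 + 5*l - 36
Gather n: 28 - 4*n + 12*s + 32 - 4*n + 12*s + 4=-8*n + 24*s + 64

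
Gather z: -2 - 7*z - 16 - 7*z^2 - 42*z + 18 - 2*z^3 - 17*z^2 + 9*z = -2*z^3 - 24*z^2 - 40*z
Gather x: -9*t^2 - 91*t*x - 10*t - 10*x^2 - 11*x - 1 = -9*t^2 - 10*t - 10*x^2 + x*(-91*t - 11) - 1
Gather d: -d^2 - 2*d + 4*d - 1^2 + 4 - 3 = -d^2 + 2*d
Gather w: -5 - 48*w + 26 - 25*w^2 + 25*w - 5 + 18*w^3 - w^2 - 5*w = 18*w^3 - 26*w^2 - 28*w + 16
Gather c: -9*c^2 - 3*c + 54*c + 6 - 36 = -9*c^2 + 51*c - 30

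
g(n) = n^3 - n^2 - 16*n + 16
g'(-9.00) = 245.00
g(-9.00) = -650.00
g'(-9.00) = 245.00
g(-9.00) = -650.00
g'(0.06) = -16.11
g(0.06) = 15.04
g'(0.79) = -15.71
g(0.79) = 3.23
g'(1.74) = -10.40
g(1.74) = -9.60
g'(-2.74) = 12.00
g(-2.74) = 31.76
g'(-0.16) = -15.60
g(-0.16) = 18.53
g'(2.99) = 4.84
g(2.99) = -14.05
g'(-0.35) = -14.93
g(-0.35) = 21.43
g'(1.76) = -10.23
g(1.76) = -9.81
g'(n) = 3*n^2 - 2*n - 16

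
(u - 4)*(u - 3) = u^2 - 7*u + 12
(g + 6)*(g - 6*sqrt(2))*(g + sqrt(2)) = g^3 - 5*sqrt(2)*g^2 + 6*g^2 - 30*sqrt(2)*g - 12*g - 72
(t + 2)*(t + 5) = t^2 + 7*t + 10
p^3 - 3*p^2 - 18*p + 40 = (p - 5)*(p - 2)*(p + 4)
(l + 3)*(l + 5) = l^2 + 8*l + 15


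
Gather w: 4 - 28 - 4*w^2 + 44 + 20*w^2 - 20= 16*w^2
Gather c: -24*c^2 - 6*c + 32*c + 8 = -24*c^2 + 26*c + 8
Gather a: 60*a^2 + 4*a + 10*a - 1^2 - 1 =60*a^2 + 14*a - 2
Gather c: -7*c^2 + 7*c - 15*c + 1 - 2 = -7*c^2 - 8*c - 1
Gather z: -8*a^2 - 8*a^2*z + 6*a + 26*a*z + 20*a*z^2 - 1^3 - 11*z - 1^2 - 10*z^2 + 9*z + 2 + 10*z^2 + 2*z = -8*a^2 + 20*a*z^2 + 6*a + z*(-8*a^2 + 26*a)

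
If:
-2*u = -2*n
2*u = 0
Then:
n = 0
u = 0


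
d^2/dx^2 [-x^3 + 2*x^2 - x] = 4 - 6*x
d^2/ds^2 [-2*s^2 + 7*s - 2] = -4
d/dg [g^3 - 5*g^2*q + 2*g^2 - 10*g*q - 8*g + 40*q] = 3*g^2 - 10*g*q + 4*g - 10*q - 8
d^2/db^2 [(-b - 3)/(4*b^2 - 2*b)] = (b*(2*b - 1)*(6*b + 5) - (b + 3)*(4*b - 1)^2)/(b^3*(2*b - 1)^3)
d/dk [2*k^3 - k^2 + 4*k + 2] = 6*k^2 - 2*k + 4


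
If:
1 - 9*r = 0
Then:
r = 1/9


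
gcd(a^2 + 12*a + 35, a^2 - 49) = a + 7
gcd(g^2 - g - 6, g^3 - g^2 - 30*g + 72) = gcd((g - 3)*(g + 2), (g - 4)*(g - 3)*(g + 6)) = g - 3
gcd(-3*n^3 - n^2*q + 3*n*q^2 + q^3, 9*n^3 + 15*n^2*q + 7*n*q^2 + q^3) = 3*n^2 + 4*n*q + q^2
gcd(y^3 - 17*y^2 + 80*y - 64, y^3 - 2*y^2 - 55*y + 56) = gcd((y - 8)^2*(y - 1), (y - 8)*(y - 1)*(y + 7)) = y^2 - 9*y + 8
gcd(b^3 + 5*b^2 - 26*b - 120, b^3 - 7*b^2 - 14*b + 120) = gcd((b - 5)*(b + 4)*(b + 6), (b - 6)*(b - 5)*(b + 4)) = b^2 - b - 20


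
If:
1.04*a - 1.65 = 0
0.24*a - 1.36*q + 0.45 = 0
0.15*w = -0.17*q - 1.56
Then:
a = 1.59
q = 0.61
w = -11.09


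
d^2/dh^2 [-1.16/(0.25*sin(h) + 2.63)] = (0.0725*sin(h)^2 - 0.7627*sin(h) - 0.145)/(0.25*sin(h) + 2.63)^3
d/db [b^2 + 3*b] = 2*b + 3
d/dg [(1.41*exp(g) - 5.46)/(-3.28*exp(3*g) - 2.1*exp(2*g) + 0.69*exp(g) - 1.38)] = (9.2496*exp(3*g) - 50.7654*exp(2*g) - 22.932*exp(g) + 1.8216)*exp(g)/(10.7584*exp(6*g) + 13.776*exp(5*g) - 0.1164*exp(4*g) + 6.1548*exp(3*g) + 6.2721*exp(2*g) - 1.9044*exp(g) + 1.9044)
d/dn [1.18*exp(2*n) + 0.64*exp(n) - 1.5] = (2.36*exp(n) + 0.64)*exp(n)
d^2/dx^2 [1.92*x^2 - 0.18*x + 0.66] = 3.84000000000000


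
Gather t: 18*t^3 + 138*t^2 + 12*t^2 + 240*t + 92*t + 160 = 18*t^3 + 150*t^2 + 332*t + 160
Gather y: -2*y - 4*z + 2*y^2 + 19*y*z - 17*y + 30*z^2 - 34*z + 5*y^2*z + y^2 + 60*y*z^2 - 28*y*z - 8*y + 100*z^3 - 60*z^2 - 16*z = y^2*(5*z + 3) + y*(60*z^2 - 9*z - 27) + 100*z^3 - 30*z^2 - 54*z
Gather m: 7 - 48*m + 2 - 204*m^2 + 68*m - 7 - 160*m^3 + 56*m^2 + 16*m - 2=-160*m^3 - 148*m^2 + 36*m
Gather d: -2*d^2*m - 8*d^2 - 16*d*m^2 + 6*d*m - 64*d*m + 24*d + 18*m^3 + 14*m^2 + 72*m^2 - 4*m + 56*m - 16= d^2*(-2*m - 8) + d*(-16*m^2 - 58*m + 24) + 18*m^3 + 86*m^2 + 52*m - 16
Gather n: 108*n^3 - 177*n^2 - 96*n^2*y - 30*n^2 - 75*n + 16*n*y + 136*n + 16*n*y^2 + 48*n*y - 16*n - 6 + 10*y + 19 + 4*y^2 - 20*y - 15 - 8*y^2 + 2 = 108*n^3 + n^2*(-96*y - 207) + n*(16*y^2 + 64*y + 45) - 4*y^2 - 10*y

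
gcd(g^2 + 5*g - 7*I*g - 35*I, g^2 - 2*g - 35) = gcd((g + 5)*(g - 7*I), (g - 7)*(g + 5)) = g + 5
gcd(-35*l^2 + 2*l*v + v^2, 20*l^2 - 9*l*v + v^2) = -5*l + v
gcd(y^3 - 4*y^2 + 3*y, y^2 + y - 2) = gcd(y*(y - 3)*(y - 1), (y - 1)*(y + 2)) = y - 1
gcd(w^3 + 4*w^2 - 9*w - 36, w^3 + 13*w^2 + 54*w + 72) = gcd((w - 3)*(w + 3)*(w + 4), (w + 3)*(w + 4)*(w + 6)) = w^2 + 7*w + 12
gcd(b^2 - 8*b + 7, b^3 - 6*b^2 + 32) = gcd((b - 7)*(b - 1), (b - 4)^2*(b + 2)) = 1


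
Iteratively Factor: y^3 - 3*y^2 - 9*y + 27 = (y + 3)*(y^2 - 6*y + 9) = (y - 3)*(y + 3)*(y - 3)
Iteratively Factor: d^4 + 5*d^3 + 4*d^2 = (d + 4)*(d^3 + d^2) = d*(d + 4)*(d^2 + d) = d^2*(d + 4)*(d + 1)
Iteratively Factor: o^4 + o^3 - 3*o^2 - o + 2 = (o + 2)*(o^3 - o^2 - o + 1) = (o - 1)*(o + 2)*(o^2 - 1) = (o - 1)^2*(o + 2)*(o + 1)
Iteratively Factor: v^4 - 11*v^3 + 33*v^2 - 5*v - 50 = (v - 5)*(v^3 - 6*v^2 + 3*v + 10) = (v - 5)*(v + 1)*(v^2 - 7*v + 10) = (v - 5)*(v - 2)*(v + 1)*(v - 5)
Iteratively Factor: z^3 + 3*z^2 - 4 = (z - 1)*(z^2 + 4*z + 4) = (z - 1)*(z + 2)*(z + 2)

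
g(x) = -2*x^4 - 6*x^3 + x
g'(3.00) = -377.00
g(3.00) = -321.00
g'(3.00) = -377.00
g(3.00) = -321.00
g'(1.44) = -60.21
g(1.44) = -25.08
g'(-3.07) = 62.83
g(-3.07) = -7.12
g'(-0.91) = -7.88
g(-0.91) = 2.24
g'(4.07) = -836.52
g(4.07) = -949.24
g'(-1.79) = -10.79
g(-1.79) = 12.09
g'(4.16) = -886.43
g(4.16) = -1026.76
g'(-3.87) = 195.10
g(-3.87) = -104.72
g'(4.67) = -1206.34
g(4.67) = -1557.67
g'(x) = -8*x^3 - 18*x^2 + 1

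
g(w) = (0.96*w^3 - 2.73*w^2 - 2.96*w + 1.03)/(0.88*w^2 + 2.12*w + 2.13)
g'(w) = (-1.76*w - 2.12)*(0.96*w^3 - 2.73*w^2 - 2.96*w + 1.03)/(0.88*w^2 + 2.12*w + 2.13)^2 + (2.88*w^2 - 5.46*w - 2.96)/(0.88*w^2 + 2.12*w + 2.13) = (0.8448*w^4 + 4.0704*w^3 + 2.9516*w^2 - 13.4426*w - 8.4884)/(0.7744*w^4 + 3.7312*w^3 + 8.2432*w^2 + 9.0312*w + 4.5369)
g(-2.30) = -9.58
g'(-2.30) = 3.34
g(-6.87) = -14.39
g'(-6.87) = 0.93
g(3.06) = -0.36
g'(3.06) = 0.59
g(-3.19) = -11.21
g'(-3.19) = 1.06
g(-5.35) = -13.04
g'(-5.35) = 0.85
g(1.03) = -0.74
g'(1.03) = -0.50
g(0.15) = 0.21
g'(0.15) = -1.71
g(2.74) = -0.54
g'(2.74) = 0.51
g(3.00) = -0.40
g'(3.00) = 0.58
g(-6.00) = -13.60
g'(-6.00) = 0.89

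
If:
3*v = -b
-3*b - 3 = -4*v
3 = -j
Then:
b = -9/13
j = -3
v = 3/13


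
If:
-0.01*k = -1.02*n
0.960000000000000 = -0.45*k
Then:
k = -2.13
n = -0.02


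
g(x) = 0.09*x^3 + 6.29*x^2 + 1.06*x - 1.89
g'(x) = 0.27*x^2 + 12.58*x + 1.06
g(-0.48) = -0.96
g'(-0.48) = -4.92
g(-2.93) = 46.74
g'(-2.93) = -33.48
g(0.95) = 4.87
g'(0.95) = 13.25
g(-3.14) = 54.01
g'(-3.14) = -35.78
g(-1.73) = 14.64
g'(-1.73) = -19.90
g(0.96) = 5.00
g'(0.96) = 13.39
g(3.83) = 99.49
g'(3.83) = 53.20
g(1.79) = 20.68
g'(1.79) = 24.44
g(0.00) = -1.89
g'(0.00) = 1.06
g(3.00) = 60.33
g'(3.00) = 41.23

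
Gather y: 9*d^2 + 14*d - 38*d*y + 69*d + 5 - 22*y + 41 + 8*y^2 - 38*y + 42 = 9*d^2 + 83*d + 8*y^2 + y*(-38*d - 60) + 88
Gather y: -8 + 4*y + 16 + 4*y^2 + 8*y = 4*y^2 + 12*y + 8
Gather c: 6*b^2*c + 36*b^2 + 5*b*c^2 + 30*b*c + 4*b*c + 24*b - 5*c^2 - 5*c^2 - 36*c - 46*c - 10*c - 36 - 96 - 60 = 36*b^2 + 24*b + c^2*(5*b - 10) + c*(6*b^2 + 34*b - 92) - 192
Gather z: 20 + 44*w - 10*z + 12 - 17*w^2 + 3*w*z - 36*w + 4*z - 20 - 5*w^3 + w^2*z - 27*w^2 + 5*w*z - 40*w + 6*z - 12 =-5*w^3 - 44*w^2 - 32*w + z*(w^2 + 8*w)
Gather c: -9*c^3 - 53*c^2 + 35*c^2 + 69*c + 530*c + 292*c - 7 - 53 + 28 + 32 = -9*c^3 - 18*c^2 + 891*c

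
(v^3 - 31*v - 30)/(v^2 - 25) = (v^2 - 5*v - 6)/(v - 5)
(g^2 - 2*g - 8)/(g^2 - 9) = (g^2 - 2*g - 8)/(g^2 - 9)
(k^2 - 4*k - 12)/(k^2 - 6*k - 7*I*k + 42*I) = (k + 2)/(k - 7*I)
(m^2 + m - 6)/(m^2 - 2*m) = (m + 3)/m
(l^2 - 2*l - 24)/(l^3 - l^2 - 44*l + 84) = (l + 4)/(l^2 + 5*l - 14)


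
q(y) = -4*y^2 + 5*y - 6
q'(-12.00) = 101.00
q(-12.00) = -642.00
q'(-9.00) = 77.00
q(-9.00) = -375.00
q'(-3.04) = 29.32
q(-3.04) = -58.17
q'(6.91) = -50.28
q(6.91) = -162.44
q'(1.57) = -7.56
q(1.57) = -8.01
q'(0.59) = 0.28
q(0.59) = -4.44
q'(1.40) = -6.20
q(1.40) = -6.84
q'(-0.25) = 7.00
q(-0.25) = -7.50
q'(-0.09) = 5.72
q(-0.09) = -6.48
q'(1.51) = -7.08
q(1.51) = -7.57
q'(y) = 5 - 8*y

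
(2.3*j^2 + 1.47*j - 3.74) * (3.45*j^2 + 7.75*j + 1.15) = 7.935*j^4 + 22.8965*j^3 + 1.1345*j^2 - 27.2945*j - 4.301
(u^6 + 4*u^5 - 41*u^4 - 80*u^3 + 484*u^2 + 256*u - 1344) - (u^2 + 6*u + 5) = u^6 + 4*u^5 - 41*u^4 - 80*u^3 + 483*u^2 + 250*u - 1349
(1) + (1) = 2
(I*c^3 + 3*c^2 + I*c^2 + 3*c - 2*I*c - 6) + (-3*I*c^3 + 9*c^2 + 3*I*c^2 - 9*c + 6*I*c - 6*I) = -2*I*c^3 + 12*c^2 + 4*I*c^2 - 6*c + 4*I*c - 6 - 6*I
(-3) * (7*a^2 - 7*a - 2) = -21*a^2 + 21*a + 6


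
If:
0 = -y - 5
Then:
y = -5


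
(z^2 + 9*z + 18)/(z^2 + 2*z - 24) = (z + 3)/(z - 4)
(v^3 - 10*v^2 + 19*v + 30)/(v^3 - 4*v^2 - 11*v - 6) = (v - 5)/(v + 1)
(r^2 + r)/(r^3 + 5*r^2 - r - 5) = r/(r^2 + 4*r - 5)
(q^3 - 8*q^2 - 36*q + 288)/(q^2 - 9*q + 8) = (q^2 - 36)/(q - 1)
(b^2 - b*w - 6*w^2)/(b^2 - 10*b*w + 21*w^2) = (-b - 2*w)/(-b + 7*w)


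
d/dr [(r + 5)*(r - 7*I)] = 2*r + 5 - 7*I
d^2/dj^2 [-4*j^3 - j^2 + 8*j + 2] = -24*j - 2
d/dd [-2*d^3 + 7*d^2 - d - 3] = -6*d^2 + 14*d - 1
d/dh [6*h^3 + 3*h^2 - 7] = 6*h*(3*h + 1)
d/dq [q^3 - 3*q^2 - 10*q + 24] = 3*q^2 - 6*q - 10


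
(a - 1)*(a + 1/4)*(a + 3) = a^3 + 9*a^2/4 - 5*a/2 - 3/4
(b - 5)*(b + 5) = b^2 - 25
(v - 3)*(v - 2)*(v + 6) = v^3 + v^2 - 24*v + 36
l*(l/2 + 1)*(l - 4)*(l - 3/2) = l^4/2 - 7*l^3/4 - 5*l^2/2 + 6*l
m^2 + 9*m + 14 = (m + 2)*(m + 7)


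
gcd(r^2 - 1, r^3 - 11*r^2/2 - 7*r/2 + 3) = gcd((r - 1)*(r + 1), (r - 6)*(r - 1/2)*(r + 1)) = r + 1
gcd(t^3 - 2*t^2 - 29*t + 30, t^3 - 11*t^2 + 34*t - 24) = t^2 - 7*t + 6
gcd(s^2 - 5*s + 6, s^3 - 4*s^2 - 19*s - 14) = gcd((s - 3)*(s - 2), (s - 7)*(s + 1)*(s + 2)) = 1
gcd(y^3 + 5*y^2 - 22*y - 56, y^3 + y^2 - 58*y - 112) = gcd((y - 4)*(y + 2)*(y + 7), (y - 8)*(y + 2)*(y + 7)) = y^2 + 9*y + 14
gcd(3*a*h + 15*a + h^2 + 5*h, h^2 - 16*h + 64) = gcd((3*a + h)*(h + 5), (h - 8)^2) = 1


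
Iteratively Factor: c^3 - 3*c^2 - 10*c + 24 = (c - 4)*(c^2 + c - 6) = (c - 4)*(c + 3)*(c - 2)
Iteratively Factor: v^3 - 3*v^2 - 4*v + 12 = (v - 3)*(v^2 - 4) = (v - 3)*(v + 2)*(v - 2)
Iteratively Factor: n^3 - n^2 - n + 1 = (n - 1)*(n^2 - 1) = (n - 1)*(n + 1)*(n - 1)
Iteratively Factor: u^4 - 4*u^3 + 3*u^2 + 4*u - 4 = (u + 1)*(u^3 - 5*u^2 + 8*u - 4) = (u - 2)*(u + 1)*(u^2 - 3*u + 2) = (u - 2)*(u - 1)*(u + 1)*(u - 2)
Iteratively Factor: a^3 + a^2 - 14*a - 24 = (a + 2)*(a^2 - a - 12) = (a - 4)*(a + 2)*(a + 3)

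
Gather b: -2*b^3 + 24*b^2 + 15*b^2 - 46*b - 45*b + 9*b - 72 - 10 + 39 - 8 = -2*b^3 + 39*b^2 - 82*b - 51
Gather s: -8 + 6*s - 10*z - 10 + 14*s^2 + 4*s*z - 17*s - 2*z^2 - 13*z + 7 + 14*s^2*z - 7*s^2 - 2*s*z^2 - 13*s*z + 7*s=s^2*(14*z + 7) + s*(-2*z^2 - 9*z - 4) - 2*z^2 - 23*z - 11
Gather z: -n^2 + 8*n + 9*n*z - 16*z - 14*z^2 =-n^2 + 8*n - 14*z^2 + z*(9*n - 16)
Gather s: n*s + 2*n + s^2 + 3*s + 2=2*n + s^2 + s*(n + 3) + 2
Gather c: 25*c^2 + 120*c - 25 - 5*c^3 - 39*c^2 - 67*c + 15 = -5*c^3 - 14*c^2 + 53*c - 10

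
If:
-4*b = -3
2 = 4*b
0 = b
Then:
No Solution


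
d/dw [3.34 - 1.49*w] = -1.49000000000000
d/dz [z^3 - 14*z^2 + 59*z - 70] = 3*z^2 - 28*z + 59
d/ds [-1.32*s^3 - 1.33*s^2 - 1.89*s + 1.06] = -3.96*s^2 - 2.66*s - 1.89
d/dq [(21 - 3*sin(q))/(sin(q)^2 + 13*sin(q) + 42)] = 3*(sin(q)^2 - 14*sin(q) - 133)*cos(q)/(sin(q)^2 + 13*sin(q) + 42)^2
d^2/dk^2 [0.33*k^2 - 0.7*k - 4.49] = 0.660000000000000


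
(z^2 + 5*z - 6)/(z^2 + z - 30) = (z - 1)/(z - 5)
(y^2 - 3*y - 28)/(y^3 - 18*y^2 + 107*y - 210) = (y + 4)/(y^2 - 11*y + 30)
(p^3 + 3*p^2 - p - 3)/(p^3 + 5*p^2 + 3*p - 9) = (p + 1)/(p + 3)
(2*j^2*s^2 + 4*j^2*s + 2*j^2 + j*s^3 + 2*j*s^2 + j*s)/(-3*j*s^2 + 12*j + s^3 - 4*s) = j*(2*j*s^2 + 4*j*s + 2*j + s^3 + 2*s^2 + s)/(-3*j*s^2 + 12*j + s^3 - 4*s)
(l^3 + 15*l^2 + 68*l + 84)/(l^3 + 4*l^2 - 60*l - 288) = (l^2 + 9*l + 14)/(l^2 - 2*l - 48)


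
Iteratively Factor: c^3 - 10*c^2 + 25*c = (c - 5)*(c^2 - 5*c) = (c - 5)^2*(c)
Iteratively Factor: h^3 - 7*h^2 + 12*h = (h)*(h^2 - 7*h + 12) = h*(h - 4)*(h - 3)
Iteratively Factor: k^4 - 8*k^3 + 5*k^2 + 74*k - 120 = (k - 4)*(k^3 - 4*k^2 - 11*k + 30) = (k - 4)*(k + 3)*(k^2 - 7*k + 10) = (k - 5)*(k - 4)*(k + 3)*(k - 2)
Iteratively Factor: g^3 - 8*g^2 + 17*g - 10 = (g - 1)*(g^2 - 7*g + 10) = (g - 2)*(g - 1)*(g - 5)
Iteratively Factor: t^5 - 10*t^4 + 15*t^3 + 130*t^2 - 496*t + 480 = (t + 4)*(t^4 - 14*t^3 + 71*t^2 - 154*t + 120) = (t - 5)*(t + 4)*(t^3 - 9*t^2 + 26*t - 24) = (t - 5)*(t - 2)*(t + 4)*(t^2 - 7*t + 12) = (t - 5)*(t - 4)*(t - 2)*(t + 4)*(t - 3)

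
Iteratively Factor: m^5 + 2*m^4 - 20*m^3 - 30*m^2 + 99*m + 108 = (m - 3)*(m^4 + 5*m^3 - 5*m^2 - 45*m - 36) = (m - 3)*(m + 3)*(m^3 + 2*m^2 - 11*m - 12) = (m - 3)*(m + 1)*(m + 3)*(m^2 + m - 12) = (m - 3)*(m + 1)*(m + 3)*(m + 4)*(m - 3)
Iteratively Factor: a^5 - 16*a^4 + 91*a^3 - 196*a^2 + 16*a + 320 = (a - 4)*(a^4 - 12*a^3 + 43*a^2 - 24*a - 80) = (a - 5)*(a - 4)*(a^3 - 7*a^2 + 8*a + 16) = (a - 5)*(a - 4)^2*(a^2 - 3*a - 4) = (a - 5)*(a - 4)^3*(a + 1)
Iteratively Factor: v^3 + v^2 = (v)*(v^2 + v) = v^2*(v + 1)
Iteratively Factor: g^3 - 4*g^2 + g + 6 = (g - 3)*(g^2 - g - 2) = (g - 3)*(g - 2)*(g + 1)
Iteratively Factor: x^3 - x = (x - 1)*(x^2 + x) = x*(x - 1)*(x + 1)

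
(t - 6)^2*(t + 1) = t^3 - 11*t^2 + 24*t + 36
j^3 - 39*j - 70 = (j - 7)*(j + 2)*(j + 5)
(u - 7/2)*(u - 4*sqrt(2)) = u^2 - 4*sqrt(2)*u - 7*u/2 + 14*sqrt(2)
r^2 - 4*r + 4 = (r - 2)^2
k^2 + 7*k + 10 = (k + 2)*(k + 5)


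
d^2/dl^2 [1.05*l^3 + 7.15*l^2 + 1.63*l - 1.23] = 6.3*l + 14.3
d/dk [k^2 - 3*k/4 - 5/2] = 2*k - 3/4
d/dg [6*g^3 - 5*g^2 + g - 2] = 18*g^2 - 10*g + 1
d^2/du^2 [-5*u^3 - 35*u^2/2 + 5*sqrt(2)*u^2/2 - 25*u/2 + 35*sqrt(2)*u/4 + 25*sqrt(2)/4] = -30*u - 35 + 5*sqrt(2)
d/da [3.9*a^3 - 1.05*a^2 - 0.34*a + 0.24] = 11.7*a^2 - 2.1*a - 0.34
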